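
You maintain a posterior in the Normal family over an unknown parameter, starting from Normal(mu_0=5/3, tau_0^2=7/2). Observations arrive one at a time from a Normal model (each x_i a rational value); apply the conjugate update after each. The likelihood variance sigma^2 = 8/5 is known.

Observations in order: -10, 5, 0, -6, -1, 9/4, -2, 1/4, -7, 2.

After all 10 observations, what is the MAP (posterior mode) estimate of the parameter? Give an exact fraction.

obs 1: x=-10 → posterior Normal(-970/153, 56/51)
obs 2: x=5 → posterior Normal(-445/258, 28/43)
obs 3: x=0 → posterior Normal(-445/363, 56/121)
obs 4: x=-6 → posterior Normal(-1075/468, 14/39)
obs 5: x=-1 → posterior Normal(-1180/573, 56/191)
obs 6: x=9/4 → posterior Normal(-3775/2712, 28/113)
obs 7: x=-2 → posterior Normal(-4615/3132, 56/261)
obs 8: x=1/4 → posterior Normal(-2255/1776, 7/37)
obs 9: x=-7 → posterior Normal(-3725/1986, 56/331)
obs 10: x=2 → posterior Normal(-3305/2196, 28/183)

-3305/2196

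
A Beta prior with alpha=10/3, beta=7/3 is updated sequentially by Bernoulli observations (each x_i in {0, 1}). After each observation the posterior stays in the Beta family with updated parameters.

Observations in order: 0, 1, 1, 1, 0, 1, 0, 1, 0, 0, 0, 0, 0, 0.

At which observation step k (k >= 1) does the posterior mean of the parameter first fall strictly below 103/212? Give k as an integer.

k = 12

obs 1: x=0 → posterior Beta(10/3, 10/3)
obs 2: x=1 → posterior Beta(13/3, 10/3)
obs 3: x=1 → posterior Beta(16/3, 10/3)
obs 4: x=1 → posterior Beta(19/3, 10/3)
obs 5: x=0 → posterior Beta(19/3, 13/3)
obs 6: x=1 → posterior Beta(22/3, 13/3)
obs 7: x=0 → posterior Beta(22/3, 16/3)
obs 8: x=1 → posterior Beta(25/3, 16/3)
obs 9: x=0 → posterior Beta(25/3, 19/3)
obs 10: x=0 → posterior Beta(25/3, 22/3)
obs 11: x=0 → posterior Beta(25/3, 25/3)
obs 12: x=0 → posterior Beta(25/3, 28/3)
obs 13: x=0 → posterior Beta(25/3, 31/3)
obs 14: x=0 → posterior Beta(25/3, 34/3)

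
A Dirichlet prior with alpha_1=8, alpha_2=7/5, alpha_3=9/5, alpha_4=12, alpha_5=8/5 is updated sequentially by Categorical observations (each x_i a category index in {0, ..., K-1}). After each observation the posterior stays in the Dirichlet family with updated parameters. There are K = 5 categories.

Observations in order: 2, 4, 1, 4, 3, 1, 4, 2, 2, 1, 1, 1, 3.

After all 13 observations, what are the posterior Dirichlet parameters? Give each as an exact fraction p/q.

alpha_1=8, alpha_2=32/5, alpha_3=24/5, alpha_4=14, alpha_5=23/5

obs 1: x=2 → posterior Dirichlet(8, 7/5, 14/5, 12, 8/5)
obs 2: x=4 → posterior Dirichlet(8, 7/5, 14/5, 12, 13/5)
obs 3: x=1 → posterior Dirichlet(8, 12/5, 14/5, 12, 13/5)
obs 4: x=4 → posterior Dirichlet(8, 12/5, 14/5, 12, 18/5)
obs 5: x=3 → posterior Dirichlet(8, 12/5, 14/5, 13, 18/5)
obs 6: x=1 → posterior Dirichlet(8, 17/5, 14/5, 13, 18/5)
obs 7: x=4 → posterior Dirichlet(8, 17/5, 14/5, 13, 23/5)
obs 8: x=2 → posterior Dirichlet(8, 17/5, 19/5, 13, 23/5)
obs 9: x=2 → posterior Dirichlet(8, 17/5, 24/5, 13, 23/5)
obs 10: x=1 → posterior Dirichlet(8, 22/5, 24/5, 13, 23/5)
obs 11: x=1 → posterior Dirichlet(8, 27/5, 24/5, 13, 23/5)
obs 12: x=1 → posterior Dirichlet(8, 32/5, 24/5, 13, 23/5)
obs 13: x=3 → posterior Dirichlet(8, 32/5, 24/5, 14, 23/5)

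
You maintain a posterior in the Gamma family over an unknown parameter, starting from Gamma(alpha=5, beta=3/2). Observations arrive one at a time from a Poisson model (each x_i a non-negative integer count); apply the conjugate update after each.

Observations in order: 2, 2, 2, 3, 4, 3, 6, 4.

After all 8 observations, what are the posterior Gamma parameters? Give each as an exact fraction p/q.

alpha=31, beta=19/2

obs 1: x=2 → posterior Gamma(7, 5/2)
obs 2: x=2 → posterior Gamma(9, 7/2)
obs 3: x=2 → posterior Gamma(11, 9/2)
obs 4: x=3 → posterior Gamma(14, 11/2)
obs 5: x=4 → posterior Gamma(18, 13/2)
obs 6: x=3 → posterior Gamma(21, 15/2)
obs 7: x=6 → posterior Gamma(27, 17/2)
obs 8: x=4 → posterior Gamma(31, 19/2)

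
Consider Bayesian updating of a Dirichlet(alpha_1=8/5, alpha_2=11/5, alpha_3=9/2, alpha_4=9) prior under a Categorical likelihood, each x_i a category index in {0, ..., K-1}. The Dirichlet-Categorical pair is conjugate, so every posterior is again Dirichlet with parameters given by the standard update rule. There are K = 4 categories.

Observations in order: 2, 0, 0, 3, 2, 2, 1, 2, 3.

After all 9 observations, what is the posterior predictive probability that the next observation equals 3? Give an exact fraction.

obs 1: x=2 → posterior Dirichlet(8/5, 11/5, 11/2, 9)
obs 2: x=0 → posterior Dirichlet(13/5, 11/5, 11/2, 9)
obs 3: x=0 → posterior Dirichlet(18/5, 11/5, 11/2, 9)
obs 4: x=3 → posterior Dirichlet(18/5, 11/5, 11/2, 10)
obs 5: x=2 → posterior Dirichlet(18/5, 11/5, 13/2, 10)
obs 6: x=2 → posterior Dirichlet(18/5, 11/5, 15/2, 10)
obs 7: x=1 → posterior Dirichlet(18/5, 16/5, 15/2, 10)
obs 8: x=2 → posterior Dirichlet(18/5, 16/5, 17/2, 10)
obs 9: x=3 → posterior Dirichlet(18/5, 16/5, 17/2, 11)

110/263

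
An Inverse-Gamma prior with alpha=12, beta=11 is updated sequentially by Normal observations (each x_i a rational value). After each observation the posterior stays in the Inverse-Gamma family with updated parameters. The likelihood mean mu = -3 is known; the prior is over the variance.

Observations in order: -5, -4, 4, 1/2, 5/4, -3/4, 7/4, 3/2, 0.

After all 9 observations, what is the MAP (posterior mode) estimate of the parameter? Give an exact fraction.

373/80

obs 1: x=-5 → posterior Inverse-Gamma(25/2, 13)
obs 2: x=-4 → posterior Inverse-Gamma(13, 27/2)
obs 3: x=4 → posterior Inverse-Gamma(27/2, 38)
obs 4: x=1/2 → posterior Inverse-Gamma(14, 353/8)
obs 5: x=5/4 → posterior Inverse-Gamma(29/2, 1701/32)
obs 6: x=-3/4 → posterior Inverse-Gamma(15, 891/16)
obs 7: x=7/4 → posterior Inverse-Gamma(31/2, 2143/32)
obs 8: x=3/2 → posterior Inverse-Gamma(16, 2467/32)
obs 9: x=0 → posterior Inverse-Gamma(33/2, 2611/32)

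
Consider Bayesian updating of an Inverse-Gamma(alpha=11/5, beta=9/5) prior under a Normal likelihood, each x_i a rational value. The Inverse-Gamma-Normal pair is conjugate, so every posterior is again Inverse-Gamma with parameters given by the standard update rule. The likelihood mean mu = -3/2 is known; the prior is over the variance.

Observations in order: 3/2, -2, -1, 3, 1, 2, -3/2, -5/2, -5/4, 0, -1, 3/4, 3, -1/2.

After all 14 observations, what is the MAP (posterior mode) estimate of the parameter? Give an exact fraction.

3269/816

obs 1: x=3/2 → posterior Inverse-Gamma(27/10, 63/10)
obs 2: x=-2 → posterior Inverse-Gamma(16/5, 257/40)
obs 3: x=-1 → posterior Inverse-Gamma(37/10, 131/20)
obs 4: x=3 → posterior Inverse-Gamma(21/5, 667/40)
obs 5: x=1 → posterior Inverse-Gamma(47/10, 99/5)
obs 6: x=2 → posterior Inverse-Gamma(26/5, 1037/40)
obs 7: x=-3/2 → posterior Inverse-Gamma(57/10, 1037/40)
obs 8: x=-5/2 → posterior Inverse-Gamma(31/5, 1057/40)
obs 9: x=-5/4 → posterior Inverse-Gamma(67/10, 4233/160)
obs 10: x=0 → posterior Inverse-Gamma(36/5, 4413/160)
obs 11: x=-1 → posterior Inverse-Gamma(77/10, 4433/160)
obs 12: x=3/4 → posterior Inverse-Gamma(41/5, 2419/80)
obs 13: x=3 → posterior Inverse-Gamma(87/10, 3229/80)
obs 14: x=-1/2 → posterior Inverse-Gamma(46/5, 3269/80)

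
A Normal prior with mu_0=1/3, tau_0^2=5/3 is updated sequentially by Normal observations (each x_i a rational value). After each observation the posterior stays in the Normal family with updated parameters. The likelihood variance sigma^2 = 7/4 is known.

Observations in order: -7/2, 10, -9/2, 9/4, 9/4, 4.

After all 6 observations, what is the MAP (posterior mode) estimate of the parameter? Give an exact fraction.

217/141

obs 1: x=-7/2 → posterior Normal(-63/41, 35/41)
obs 2: x=10 → posterior Normal(137/61, 35/61)
obs 3: x=-9/2 → posterior Normal(47/81, 35/81)
obs 4: x=9/4 → posterior Normal(92/101, 35/101)
obs 5: x=9/4 → posterior Normal(137/121, 35/121)
obs 6: x=4 → posterior Normal(217/141, 35/141)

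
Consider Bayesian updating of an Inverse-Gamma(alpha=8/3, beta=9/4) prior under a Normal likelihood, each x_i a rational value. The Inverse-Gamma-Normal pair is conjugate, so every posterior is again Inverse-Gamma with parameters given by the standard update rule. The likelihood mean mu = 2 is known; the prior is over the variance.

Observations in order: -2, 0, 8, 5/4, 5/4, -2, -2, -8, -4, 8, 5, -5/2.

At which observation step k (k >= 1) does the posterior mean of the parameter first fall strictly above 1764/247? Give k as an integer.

k = 3

obs 1: x=-2 → posterior Inverse-Gamma(19/6, 41/4)
obs 2: x=0 → posterior Inverse-Gamma(11/3, 49/4)
obs 3: x=8 → posterior Inverse-Gamma(25/6, 121/4)
obs 4: x=5/4 → posterior Inverse-Gamma(14/3, 977/32)
obs 5: x=5/4 → posterior Inverse-Gamma(31/6, 493/16)
obs 6: x=-2 → posterior Inverse-Gamma(17/3, 621/16)
obs 7: x=-2 → posterior Inverse-Gamma(37/6, 749/16)
obs 8: x=-8 → posterior Inverse-Gamma(20/3, 1549/16)
obs 9: x=-4 → posterior Inverse-Gamma(43/6, 1837/16)
obs 10: x=8 → posterior Inverse-Gamma(23/3, 2125/16)
obs 11: x=5 → posterior Inverse-Gamma(49/6, 2197/16)
obs 12: x=-5/2 → posterior Inverse-Gamma(26/3, 2359/16)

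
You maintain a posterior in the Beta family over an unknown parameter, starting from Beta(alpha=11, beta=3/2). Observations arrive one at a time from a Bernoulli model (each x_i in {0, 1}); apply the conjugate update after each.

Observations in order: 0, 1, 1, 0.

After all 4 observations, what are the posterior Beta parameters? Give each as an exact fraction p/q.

obs 1: x=0 → posterior Beta(11, 5/2)
obs 2: x=1 → posterior Beta(12, 5/2)
obs 3: x=1 → posterior Beta(13, 5/2)
obs 4: x=0 → posterior Beta(13, 7/2)

alpha=13, beta=7/2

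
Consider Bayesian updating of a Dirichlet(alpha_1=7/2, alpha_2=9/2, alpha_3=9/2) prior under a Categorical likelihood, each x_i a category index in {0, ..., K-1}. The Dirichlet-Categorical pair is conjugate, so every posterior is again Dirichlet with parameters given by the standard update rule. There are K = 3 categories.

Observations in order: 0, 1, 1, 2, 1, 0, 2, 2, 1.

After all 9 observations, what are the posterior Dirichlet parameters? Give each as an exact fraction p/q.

alpha_1=11/2, alpha_2=17/2, alpha_3=15/2

obs 1: x=0 → posterior Dirichlet(9/2, 9/2, 9/2)
obs 2: x=1 → posterior Dirichlet(9/2, 11/2, 9/2)
obs 3: x=1 → posterior Dirichlet(9/2, 13/2, 9/2)
obs 4: x=2 → posterior Dirichlet(9/2, 13/2, 11/2)
obs 5: x=1 → posterior Dirichlet(9/2, 15/2, 11/2)
obs 6: x=0 → posterior Dirichlet(11/2, 15/2, 11/2)
obs 7: x=2 → posterior Dirichlet(11/2, 15/2, 13/2)
obs 8: x=2 → posterior Dirichlet(11/2, 15/2, 15/2)
obs 9: x=1 → posterior Dirichlet(11/2, 17/2, 15/2)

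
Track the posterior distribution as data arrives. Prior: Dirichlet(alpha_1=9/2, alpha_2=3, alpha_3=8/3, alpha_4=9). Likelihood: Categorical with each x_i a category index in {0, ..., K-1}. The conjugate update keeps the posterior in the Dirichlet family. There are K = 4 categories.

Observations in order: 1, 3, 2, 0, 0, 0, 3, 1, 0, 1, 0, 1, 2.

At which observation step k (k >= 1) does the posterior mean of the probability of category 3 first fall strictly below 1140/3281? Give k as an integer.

k = 13

obs 1: x=1 → posterior Dirichlet(9/2, 4, 8/3, 9)
obs 2: x=3 → posterior Dirichlet(9/2, 4, 8/3, 10)
obs 3: x=2 → posterior Dirichlet(9/2, 4, 11/3, 10)
obs 4: x=0 → posterior Dirichlet(11/2, 4, 11/3, 10)
obs 5: x=0 → posterior Dirichlet(13/2, 4, 11/3, 10)
obs 6: x=0 → posterior Dirichlet(15/2, 4, 11/3, 10)
obs 7: x=3 → posterior Dirichlet(15/2, 4, 11/3, 11)
obs 8: x=1 → posterior Dirichlet(15/2, 5, 11/3, 11)
obs 9: x=0 → posterior Dirichlet(17/2, 5, 11/3, 11)
obs 10: x=1 → posterior Dirichlet(17/2, 6, 11/3, 11)
obs 11: x=0 → posterior Dirichlet(19/2, 6, 11/3, 11)
obs 12: x=1 → posterior Dirichlet(19/2, 7, 11/3, 11)
obs 13: x=2 → posterior Dirichlet(19/2, 7, 14/3, 11)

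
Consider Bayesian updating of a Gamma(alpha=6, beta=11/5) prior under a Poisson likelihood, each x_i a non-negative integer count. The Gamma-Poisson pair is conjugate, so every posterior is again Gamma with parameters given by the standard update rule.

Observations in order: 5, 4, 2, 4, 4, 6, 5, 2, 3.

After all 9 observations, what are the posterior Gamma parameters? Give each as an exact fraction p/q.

alpha=41, beta=56/5

obs 1: x=5 → posterior Gamma(11, 16/5)
obs 2: x=4 → posterior Gamma(15, 21/5)
obs 3: x=2 → posterior Gamma(17, 26/5)
obs 4: x=4 → posterior Gamma(21, 31/5)
obs 5: x=4 → posterior Gamma(25, 36/5)
obs 6: x=6 → posterior Gamma(31, 41/5)
obs 7: x=5 → posterior Gamma(36, 46/5)
obs 8: x=2 → posterior Gamma(38, 51/5)
obs 9: x=3 → posterior Gamma(41, 56/5)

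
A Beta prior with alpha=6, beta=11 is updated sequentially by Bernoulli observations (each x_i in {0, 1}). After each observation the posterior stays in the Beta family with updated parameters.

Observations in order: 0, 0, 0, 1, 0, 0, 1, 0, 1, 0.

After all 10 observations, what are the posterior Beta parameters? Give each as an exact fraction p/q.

alpha=9, beta=18

obs 1: x=0 → posterior Beta(6, 12)
obs 2: x=0 → posterior Beta(6, 13)
obs 3: x=0 → posterior Beta(6, 14)
obs 4: x=1 → posterior Beta(7, 14)
obs 5: x=0 → posterior Beta(7, 15)
obs 6: x=0 → posterior Beta(7, 16)
obs 7: x=1 → posterior Beta(8, 16)
obs 8: x=0 → posterior Beta(8, 17)
obs 9: x=1 → posterior Beta(9, 17)
obs 10: x=0 → posterior Beta(9, 18)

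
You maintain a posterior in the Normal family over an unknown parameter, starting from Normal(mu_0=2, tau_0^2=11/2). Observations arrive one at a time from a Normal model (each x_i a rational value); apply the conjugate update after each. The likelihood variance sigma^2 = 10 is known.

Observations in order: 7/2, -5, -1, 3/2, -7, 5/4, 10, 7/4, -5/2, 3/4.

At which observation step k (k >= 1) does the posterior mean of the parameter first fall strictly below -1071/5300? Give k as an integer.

obs 1: x=7/2 → posterior Normal(157/62, 110/31)
obs 2: x=-5 → posterior Normal(47/84, 55/21)
obs 3: x=-1 → posterior Normal(25/106, 110/53)
obs 4: x=3/2 → posterior Normal(29/64, 55/32)
obs 5: x=-7 → posterior Normal(-16/25, 22/15)
obs 6: x=5/4 → posterior Normal(-137/344, 55/43)
obs 7: x=10 → posterior Normal(303/388, 110/97)
obs 8: x=7/4 → posterior Normal(95/108, 55/54)
obs 9: x=-5/2 → posterior Normal(135/238, 110/119)
obs 10: x=3/4 → posterior Normal(303/520, 11/13)

k = 5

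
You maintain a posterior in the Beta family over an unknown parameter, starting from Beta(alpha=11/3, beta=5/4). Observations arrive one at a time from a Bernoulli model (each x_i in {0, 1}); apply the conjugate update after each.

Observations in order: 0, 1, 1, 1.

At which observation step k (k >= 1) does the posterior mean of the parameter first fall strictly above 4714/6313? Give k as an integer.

k = 4

obs 1: x=0 → posterior Beta(11/3, 9/4)
obs 2: x=1 → posterior Beta(14/3, 9/4)
obs 3: x=1 → posterior Beta(17/3, 9/4)
obs 4: x=1 → posterior Beta(20/3, 9/4)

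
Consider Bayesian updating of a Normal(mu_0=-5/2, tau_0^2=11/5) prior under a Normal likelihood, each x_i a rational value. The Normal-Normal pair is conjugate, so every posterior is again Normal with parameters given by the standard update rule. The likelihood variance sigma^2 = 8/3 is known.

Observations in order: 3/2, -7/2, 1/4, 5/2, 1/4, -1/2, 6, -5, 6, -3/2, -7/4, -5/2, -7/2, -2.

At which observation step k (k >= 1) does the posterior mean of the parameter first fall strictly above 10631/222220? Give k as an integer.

k = 7

obs 1: x=3/2 → posterior Normal(-101/146, 88/73)
obs 2: x=-7/2 → posterior Normal(-83/53, 44/53)
obs 3: x=1/4 → posterior Normal(-631/556, 88/139)
obs 4: x=5/2 → posterior Normal(-7/16, 22/43)
obs 5: x=1/4 → posterior Normal(-67/205, 88/205)
obs 6: x=-1/2 → posterior Normal(-167/476, 44/119)
obs 7: x=6 → posterior Normal(229/542, 88/271)
obs 8: x=-5 → posterior Normal(-101/608, 11/38)
obs 9: x=6 → posterior Normal(295/674, 88/337)
obs 10: x=-3/2 → posterior Normal(49/185, 44/185)
obs 11: x=-7/4 → posterior Normal(161/1612, 88/403)
obs 12: x=-5/2 → posterior Normal(-169/1744, 22/109)
obs 13: x=-7/2 → posterior Normal(-631/1876, 88/469)
obs 14: x=-2 → posterior Normal(-895/2008, 44/251)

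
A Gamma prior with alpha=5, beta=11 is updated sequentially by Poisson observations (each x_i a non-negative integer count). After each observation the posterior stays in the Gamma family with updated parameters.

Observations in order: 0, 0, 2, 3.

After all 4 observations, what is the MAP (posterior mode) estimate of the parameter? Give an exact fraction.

3/5

obs 1: x=0 → posterior Gamma(5, 12)
obs 2: x=0 → posterior Gamma(5, 13)
obs 3: x=2 → posterior Gamma(7, 14)
obs 4: x=3 → posterior Gamma(10, 15)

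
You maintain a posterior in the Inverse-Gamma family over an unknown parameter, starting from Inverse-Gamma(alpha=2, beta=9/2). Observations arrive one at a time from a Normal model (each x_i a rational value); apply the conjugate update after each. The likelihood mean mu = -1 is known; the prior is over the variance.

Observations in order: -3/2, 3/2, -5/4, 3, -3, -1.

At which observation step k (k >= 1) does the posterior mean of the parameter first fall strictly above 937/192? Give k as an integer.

k = 4

obs 1: x=-3/2 → posterior Inverse-Gamma(5/2, 37/8)
obs 2: x=3/2 → posterior Inverse-Gamma(3, 31/4)
obs 3: x=-5/4 → posterior Inverse-Gamma(7/2, 249/32)
obs 4: x=3 → posterior Inverse-Gamma(4, 505/32)
obs 5: x=-3 → posterior Inverse-Gamma(9/2, 569/32)
obs 6: x=-1 → posterior Inverse-Gamma(5, 569/32)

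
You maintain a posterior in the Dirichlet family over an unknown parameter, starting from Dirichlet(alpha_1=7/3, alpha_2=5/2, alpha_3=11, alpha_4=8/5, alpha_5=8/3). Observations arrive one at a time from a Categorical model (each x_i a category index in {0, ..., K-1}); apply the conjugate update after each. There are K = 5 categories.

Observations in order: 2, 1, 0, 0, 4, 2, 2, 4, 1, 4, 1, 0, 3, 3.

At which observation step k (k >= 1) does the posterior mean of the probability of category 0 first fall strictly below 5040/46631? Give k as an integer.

obs 1: x=2 → posterior Dirichlet(7/3, 5/2, 12, 8/5, 8/3)
obs 2: x=1 → posterior Dirichlet(7/3, 7/2, 12, 8/5, 8/3)
obs 3: x=0 → posterior Dirichlet(10/3, 7/2, 12, 8/5, 8/3)
obs 4: x=0 → posterior Dirichlet(13/3, 7/2, 12, 8/5, 8/3)
obs 5: x=4 → posterior Dirichlet(13/3, 7/2, 12, 8/5, 11/3)
obs 6: x=2 → posterior Dirichlet(13/3, 7/2, 13, 8/5, 11/3)
obs 7: x=2 → posterior Dirichlet(13/3, 7/2, 14, 8/5, 11/3)
obs 8: x=4 → posterior Dirichlet(13/3, 7/2, 14, 8/5, 14/3)
obs 9: x=1 → posterior Dirichlet(13/3, 9/2, 14, 8/5, 14/3)
obs 10: x=4 → posterior Dirichlet(13/3, 9/2, 14, 8/5, 17/3)
obs 11: x=1 → posterior Dirichlet(13/3, 11/2, 14, 8/5, 17/3)
obs 12: x=0 → posterior Dirichlet(16/3, 11/2, 14, 8/5, 17/3)
obs 13: x=3 → posterior Dirichlet(16/3, 11/2, 14, 13/5, 17/3)
obs 14: x=3 → posterior Dirichlet(16/3, 11/2, 14, 18/5, 17/3)

k = 2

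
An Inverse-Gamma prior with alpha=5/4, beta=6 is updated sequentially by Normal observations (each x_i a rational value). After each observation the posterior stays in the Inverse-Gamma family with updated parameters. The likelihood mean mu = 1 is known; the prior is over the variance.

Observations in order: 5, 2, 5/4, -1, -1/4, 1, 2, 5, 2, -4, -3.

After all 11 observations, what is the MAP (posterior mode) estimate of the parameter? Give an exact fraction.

749/124

obs 1: x=5 → posterior Inverse-Gamma(7/4, 14)
obs 2: x=2 → posterior Inverse-Gamma(9/4, 29/2)
obs 3: x=5/4 → posterior Inverse-Gamma(11/4, 465/32)
obs 4: x=-1 → posterior Inverse-Gamma(13/4, 529/32)
obs 5: x=-1/4 → posterior Inverse-Gamma(15/4, 277/16)
obs 6: x=1 → posterior Inverse-Gamma(17/4, 277/16)
obs 7: x=2 → posterior Inverse-Gamma(19/4, 285/16)
obs 8: x=5 → posterior Inverse-Gamma(21/4, 413/16)
obs 9: x=2 → posterior Inverse-Gamma(23/4, 421/16)
obs 10: x=-4 → posterior Inverse-Gamma(25/4, 621/16)
obs 11: x=-3 → posterior Inverse-Gamma(27/4, 749/16)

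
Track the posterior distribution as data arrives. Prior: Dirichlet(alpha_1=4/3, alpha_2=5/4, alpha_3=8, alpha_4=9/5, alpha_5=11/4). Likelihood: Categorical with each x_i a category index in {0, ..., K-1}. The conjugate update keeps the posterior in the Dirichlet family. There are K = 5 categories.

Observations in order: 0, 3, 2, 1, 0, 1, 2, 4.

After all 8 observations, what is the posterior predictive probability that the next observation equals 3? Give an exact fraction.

42/347

obs 1: x=0 → posterior Dirichlet(7/3, 5/4, 8, 9/5, 11/4)
obs 2: x=3 → posterior Dirichlet(7/3, 5/4, 8, 14/5, 11/4)
obs 3: x=2 → posterior Dirichlet(7/3, 5/4, 9, 14/5, 11/4)
obs 4: x=1 → posterior Dirichlet(7/3, 9/4, 9, 14/5, 11/4)
obs 5: x=0 → posterior Dirichlet(10/3, 9/4, 9, 14/5, 11/4)
obs 6: x=1 → posterior Dirichlet(10/3, 13/4, 9, 14/5, 11/4)
obs 7: x=2 → posterior Dirichlet(10/3, 13/4, 10, 14/5, 11/4)
obs 8: x=4 → posterior Dirichlet(10/3, 13/4, 10, 14/5, 15/4)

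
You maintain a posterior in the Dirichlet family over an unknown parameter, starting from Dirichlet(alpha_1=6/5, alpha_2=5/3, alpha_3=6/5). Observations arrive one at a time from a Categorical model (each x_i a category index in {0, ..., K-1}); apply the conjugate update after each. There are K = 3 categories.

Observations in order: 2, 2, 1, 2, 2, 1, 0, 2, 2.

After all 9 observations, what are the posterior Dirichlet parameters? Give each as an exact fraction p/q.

obs 1: x=2 → posterior Dirichlet(6/5, 5/3, 11/5)
obs 2: x=2 → posterior Dirichlet(6/5, 5/3, 16/5)
obs 3: x=1 → posterior Dirichlet(6/5, 8/3, 16/5)
obs 4: x=2 → posterior Dirichlet(6/5, 8/3, 21/5)
obs 5: x=2 → posterior Dirichlet(6/5, 8/3, 26/5)
obs 6: x=1 → posterior Dirichlet(6/5, 11/3, 26/5)
obs 7: x=0 → posterior Dirichlet(11/5, 11/3, 26/5)
obs 8: x=2 → posterior Dirichlet(11/5, 11/3, 31/5)
obs 9: x=2 → posterior Dirichlet(11/5, 11/3, 36/5)

alpha_1=11/5, alpha_2=11/3, alpha_3=36/5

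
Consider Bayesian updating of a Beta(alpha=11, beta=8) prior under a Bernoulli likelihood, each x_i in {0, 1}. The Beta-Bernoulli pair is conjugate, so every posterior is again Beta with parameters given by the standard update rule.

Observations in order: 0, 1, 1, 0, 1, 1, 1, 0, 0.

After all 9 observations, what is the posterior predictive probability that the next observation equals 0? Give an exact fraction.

obs 1: x=0 → posterior Beta(11, 9)
obs 2: x=1 → posterior Beta(12, 9)
obs 3: x=1 → posterior Beta(13, 9)
obs 4: x=0 → posterior Beta(13, 10)
obs 5: x=1 → posterior Beta(14, 10)
obs 6: x=1 → posterior Beta(15, 10)
obs 7: x=1 → posterior Beta(16, 10)
obs 8: x=0 → posterior Beta(16, 11)
obs 9: x=0 → posterior Beta(16, 12)

3/7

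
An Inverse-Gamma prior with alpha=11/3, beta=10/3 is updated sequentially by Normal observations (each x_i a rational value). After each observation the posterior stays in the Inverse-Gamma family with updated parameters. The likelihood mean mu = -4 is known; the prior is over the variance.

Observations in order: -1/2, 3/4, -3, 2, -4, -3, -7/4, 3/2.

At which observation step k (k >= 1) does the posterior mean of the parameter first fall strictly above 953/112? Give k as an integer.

k = 8

obs 1: x=-1/2 → posterior Inverse-Gamma(25/6, 227/24)
obs 2: x=3/4 → posterior Inverse-Gamma(14/3, 1991/96)
obs 3: x=-3 → posterior Inverse-Gamma(31/6, 2039/96)
obs 4: x=2 → posterior Inverse-Gamma(17/3, 3767/96)
obs 5: x=-4 → posterior Inverse-Gamma(37/6, 3767/96)
obs 6: x=-3 → posterior Inverse-Gamma(20/3, 3815/96)
obs 7: x=-7/4 → posterior Inverse-Gamma(43/6, 2029/48)
obs 8: x=3/2 → posterior Inverse-Gamma(23/3, 2755/48)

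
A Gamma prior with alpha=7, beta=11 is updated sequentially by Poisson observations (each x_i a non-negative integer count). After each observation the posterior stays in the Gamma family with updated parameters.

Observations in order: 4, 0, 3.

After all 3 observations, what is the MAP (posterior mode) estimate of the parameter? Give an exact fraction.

13/14

obs 1: x=4 → posterior Gamma(11, 12)
obs 2: x=0 → posterior Gamma(11, 13)
obs 3: x=3 → posterior Gamma(14, 14)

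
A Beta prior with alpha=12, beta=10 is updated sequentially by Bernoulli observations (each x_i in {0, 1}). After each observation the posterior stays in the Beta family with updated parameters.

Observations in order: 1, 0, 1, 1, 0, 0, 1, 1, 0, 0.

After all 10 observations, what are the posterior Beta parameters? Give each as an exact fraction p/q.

alpha=17, beta=15

obs 1: x=1 → posterior Beta(13, 10)
obs 2: x=0 → posterior Beta(13, 11)
obs 3: x=1 → posterior Beta(14, 11)
obs 4: x=1 → posterior Beta(15, 11)
obs 5: x=0 → posterior Beta(15, 12)
obs 6: x=0 → posterior Beta(15, 13)
obs 7: x=1 → posterior Beta(16, 13)
obs 8: x=1 → posterior Beta(17, 13)
obs 9: x=0 → posterior Beta(17, 14)
obs 10: x=0 → posterior Beta(17, 15)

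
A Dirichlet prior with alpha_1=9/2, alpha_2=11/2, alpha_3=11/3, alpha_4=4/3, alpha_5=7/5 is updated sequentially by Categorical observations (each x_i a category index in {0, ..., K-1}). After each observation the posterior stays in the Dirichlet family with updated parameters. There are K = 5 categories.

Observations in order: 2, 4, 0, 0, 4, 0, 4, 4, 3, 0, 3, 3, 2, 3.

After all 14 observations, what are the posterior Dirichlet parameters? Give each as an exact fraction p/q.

obs 1: x=2 → posterior Dirichlet(9/2, 11/2, 14/3, 4/3, 7/5)
obs 2: x=4 → posterior Dirichlet(9/2, 11/2, 14/3, 4/3, 12/5)
obs 3: x=0 → posterior Dirichlet(11/2, 11/2, 14/3, 4/3, 12/5)
obs 4: x=0 → posterior Dirichlet(13/2, 11/2, 14/3, 4/3, 12/5)
obs 5: x=4 → posterior Dirichlet(13/2, 11/2, 14/3, 4/3, 17/5)
obs 6: x=0 → posterior Dirichlet(15/2, 11/2, 14/3, 4/3, 17/5)
obs 7: x=4 → posterior Dirichlet(15/2, 11/2, 14/3, 4/3, 22/5)
obs 8: x=4 → posterior Dirichlet(15/2, 11/2, 14/3, 4/3, 27/5)
obs 9: x=3 → posterior Dirichlet(15/2, 11/2, 14/3, 7/3, 27/5)
obs 10: x=0 → posterior Dirichlet(17/2, 11/2, 14/3, 7/3, 27/5)
obs 11: x=3 → posterior Dirichlet(17/2, 11/2, 14/3, 10/3, 27/5)
obs 12: x=3 → posterior Dirichlet(17/2, 11/2, 14/3, 13/3, 27/5)
obs 13: x=2 → posterior Dirichlet(17/2, 11/2, 17/3, 13/3, 27/5)
obs 14: x=3 → posterior Dirichlet(17/2, 11/2, 17/3, 16/3, 27/5)

alpha_1=17/2, alpha_2=11/2, alpha_3=17/3, alpha_4=16/3, alpha_5=27/5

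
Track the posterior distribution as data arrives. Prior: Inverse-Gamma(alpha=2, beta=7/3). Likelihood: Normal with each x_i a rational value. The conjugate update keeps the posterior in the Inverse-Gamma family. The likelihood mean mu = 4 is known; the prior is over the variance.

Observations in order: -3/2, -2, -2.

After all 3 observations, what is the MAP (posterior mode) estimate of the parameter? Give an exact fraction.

obs 1: x=-3/2 → posterior Inverse-Gamma(5/2, 419/24)
obs 2: x=-2 → posterior Inverse-Gamma(3, 851/24)
obs 3: x=-2 → posterior Inverse-Gamma(7/2, 1283/24)

1283/108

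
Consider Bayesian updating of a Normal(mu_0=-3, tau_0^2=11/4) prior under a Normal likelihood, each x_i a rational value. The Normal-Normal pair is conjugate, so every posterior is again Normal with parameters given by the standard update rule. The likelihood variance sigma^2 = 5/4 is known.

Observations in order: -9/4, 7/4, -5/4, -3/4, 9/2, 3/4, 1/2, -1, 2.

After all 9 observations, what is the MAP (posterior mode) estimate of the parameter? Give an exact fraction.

127/416

obs 1: x=-9/4 → posterior Normal(-159/64, 55/64)
obs 2: x=7/4 → posterior Normal(-41/54, 55/108)
obs 3: x=-5/4 → posterior Normal(-137/152, 55/152)
obs 4: x=-3/4 → posterior Normal(-85/98, 55/196)
obs 5: x=9/2 → posterior Normal(7/60, 11/48)
obs 6: x=3/4 → posterior Normal(61/284, 55/284)
obs 7: x=1/2 → posterior Normal(83/328, 55/328)
obs 8: x=-1 → posterior Normal(13/124, 55/372)
obs 9: x=2 → posterior Normal(127/416, 55/416)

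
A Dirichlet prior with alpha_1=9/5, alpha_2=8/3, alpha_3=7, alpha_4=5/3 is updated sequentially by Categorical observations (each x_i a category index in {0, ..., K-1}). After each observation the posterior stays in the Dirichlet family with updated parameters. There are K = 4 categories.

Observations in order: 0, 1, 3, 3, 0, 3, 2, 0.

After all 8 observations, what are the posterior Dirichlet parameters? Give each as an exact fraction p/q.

alpha_1=24/5, alpha_2=11/3, alpha_3=8, alpha_4=14/3

obs 1: x=0 → posterior Dirichlet(14/5, 8/3, 7, 5/3)
obs 2: x=1 → posterior Dirichlet(14/5, 11/3, 7, 5/3)
obs 3: x=3 → posterior Dirichlet(14/5, 11/3, 7, 8/3)
obs 4: x=3 → posterior Dirichlet(14/5, 11/3, 7, 11/3)
obs 5: x=0 → posterior Dirichlet(19/5, 11/3, 7, 11/3)
obs 6: x=3 → posterior Dirichlet(19/5, 11/3, 7, 14/3)
obs 7: x=2 → posterior Dirichlet(19/5, 11/3, 8, 14/3)
obs 8: x=0 → posterior Dirichlet(24/5, 11/3, 8, 14/3)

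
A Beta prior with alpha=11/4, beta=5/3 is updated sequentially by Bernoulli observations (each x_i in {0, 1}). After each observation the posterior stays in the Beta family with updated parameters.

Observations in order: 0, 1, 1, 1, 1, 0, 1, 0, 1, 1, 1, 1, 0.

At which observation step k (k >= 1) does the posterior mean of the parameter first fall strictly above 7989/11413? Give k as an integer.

k = 5

obs 1: x=0 → posterior Beta(11/4, 8/3)
obs 2: x=1 → posterior Beta(15/4, 8/3)
obs 3: x=1 → posterior Beta(19/4, 8/3)
obs 4: x=1 → posterior Beta(23/4, 8/3)
obs 5: x=1 → posterior Beta(27/4, 8/3)
obs 6: x=0 → posterior Beta(27/4, 11/3)
obs 7: x=1 → posterior Beta(31/4, 11/3)
obs 8: x=0 → posterior Beta(31/4, 14/3)
obs 9: x=1 → posterior Beta(35/4, 14/3)
obs 10: x=1 → posterior Beta(39/4, 14/3)
obs 11: x=1 → posterior Beta(43/4, 14/3)
obs 12: x=1 → posterior Beta(47/4, 14/3)
obs 13: x=0 → posterior Beta(47/4, 17/3)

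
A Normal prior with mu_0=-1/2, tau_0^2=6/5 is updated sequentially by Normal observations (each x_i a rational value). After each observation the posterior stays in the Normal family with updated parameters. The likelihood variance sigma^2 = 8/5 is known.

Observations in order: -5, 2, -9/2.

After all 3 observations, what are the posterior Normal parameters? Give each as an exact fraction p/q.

mu_0=-49/26, tau_0^2=24/65

obs 1: x=-5 → posterior Normal(-17/7, 24/35)
obs 2: x=2 → posterior Normal(-11/10, 12/25)
obs 3: x=-9/2 → posterior Normal(-49/26, 24/65)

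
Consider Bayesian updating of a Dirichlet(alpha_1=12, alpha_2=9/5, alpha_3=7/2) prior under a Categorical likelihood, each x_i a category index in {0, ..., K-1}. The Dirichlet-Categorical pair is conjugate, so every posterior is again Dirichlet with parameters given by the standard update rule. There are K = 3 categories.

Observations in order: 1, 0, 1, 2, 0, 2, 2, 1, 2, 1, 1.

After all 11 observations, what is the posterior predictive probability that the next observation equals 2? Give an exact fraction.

75/283

obs 1: x=1 → posterior Dirichlet(12, 14/5, 7/2)
obs 2: x=0 → posterior Dirichlet(13, 14/5, 7/2)
obs 3: x=1 → posterior Dirichlet(13, 19/5, 7/2)
obs 4: x=2 → posterior Dirichlet(13, 19/5, 9/2)
obs 5: x=0 → posterior Dirichlet(14, 19/5, 9/2)
obs 6: x=2 → posterior Dirichlet(14, 19/5, 11/2)
obs 7: x=2 → posterior Dirichlet(14, 19/5, 13/2)
obs 8: x=1 → posterior Dirichlet(14, 24/5, 13/2)
obs 9: x=2 → posterior Dirichlet(14, 24/5, 15/2)
obs 10: x=1 → posterior Dirichlet(14, 29/5, 15/2)
obs 11: x=1 → posterior Dirichlet(14, 34/5, 15/2)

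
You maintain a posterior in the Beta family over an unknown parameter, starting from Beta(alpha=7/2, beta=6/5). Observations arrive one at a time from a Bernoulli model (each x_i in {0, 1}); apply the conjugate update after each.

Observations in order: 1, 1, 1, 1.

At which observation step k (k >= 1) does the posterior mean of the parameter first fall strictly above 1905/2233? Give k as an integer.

obs 1: x=1 → posterior Beta(9/2, 6/5)
obs 2: x=1 → posterior Beta(11/2, 6/5)
obs 3: x=1 → posterior Beta(13/2, 6/5)
obs 4: x=1 → posterior Beta(15/2, 6/5)

k = 4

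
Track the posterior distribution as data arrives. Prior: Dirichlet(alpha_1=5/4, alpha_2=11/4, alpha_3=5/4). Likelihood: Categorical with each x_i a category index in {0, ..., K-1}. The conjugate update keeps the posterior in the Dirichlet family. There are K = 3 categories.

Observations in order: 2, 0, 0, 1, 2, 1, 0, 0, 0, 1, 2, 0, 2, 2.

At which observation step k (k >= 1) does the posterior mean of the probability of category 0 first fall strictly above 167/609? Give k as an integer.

obs 1: x=2 → posterior Dirichlet(5/4, 11/4, 9/4)
obs 2: x=0 → posterior Dirichlet(9/4, 11/4, 9/4)
obs 3: x=0 → posterior Dirichlet(13/4, 11/4, 9/4)
obs 4: x=1 → posterior Dirichlet(13/4, 15/4, 9/4)
obs 5: x=2 → posterior Dirichlet(13/4, 15/4, 13/4)
obs 6: x=1 → posterior Dirichlet(13/4, 19/4, 13/4)
obs 7: x=0 → posterior Dirichlet(17/4, 19/4, 13/4)
obs 8: x=0 → posterior Dirichlet(21/4, 19/4, 13/4)
obs 9: x=0 → posterior Dirichlet(25/4, 19/4, 13/4)
obs 10: x=1 → posterior Dirichlet(25/4, 23/4, 13/4)
obs 11: x=2 → posterior Dirichlet(25/4, 23/4, 17/4)
obs 12: x=0 → posterior Dirichlet(29/4, 23/4, 17/4)
obs 13: x=2 → posterior Dirichlet(29/4, 23/4, 21/4)
obs 14: x=2 → posterior Dirichlet(29/4, 23/4, 25/4)

k = 2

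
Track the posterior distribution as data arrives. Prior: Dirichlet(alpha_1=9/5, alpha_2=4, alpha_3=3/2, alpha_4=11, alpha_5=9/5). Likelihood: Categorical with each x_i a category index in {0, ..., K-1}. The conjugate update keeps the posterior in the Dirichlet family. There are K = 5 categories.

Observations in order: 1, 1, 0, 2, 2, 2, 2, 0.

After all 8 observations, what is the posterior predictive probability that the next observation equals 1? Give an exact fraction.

obs 1: x=1 → posterior Dirichlet(9/5, 5, 3/2, 11, 9/5)
obs 2: x=1 → posterior Dirichlet(9/5, 6, 3/2, 11, 9/5)
obs 3: x=0 → posterior Dirichlet(14/5, 6, 3/2, 11, 9/5)
obs 4: x=2 → posterior Dirichlet(14/5, 6, 5/2, 11, 9/5)
obs 5: x=2 → posterior Dirichlet(14/5, 6, 7/2, 11, 9/5)
obs 6: x=2 → posterior Dirichlet(14/5, 6, 9/2, 11, 9/5)
obs 7: x=2 → posterior Dirichlet(14/5, 6, 11/2, 11, 9/5)
obs 8: x=0 → posterior Dirichlet(19/5, 6, 11/2, 11, 9/5)

60/281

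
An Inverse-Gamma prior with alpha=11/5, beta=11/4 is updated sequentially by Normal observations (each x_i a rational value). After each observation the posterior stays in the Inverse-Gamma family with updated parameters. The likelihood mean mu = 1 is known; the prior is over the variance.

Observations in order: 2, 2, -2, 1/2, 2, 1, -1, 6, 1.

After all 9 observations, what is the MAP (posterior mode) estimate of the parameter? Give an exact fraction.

obs 1: x=2 → posterior Inverse-Gamma(27/10, 13/4)
obs 2: x=2 → posterior Inverse-Gamma(16/5, 15/4)
obs 3: x=-2 → posterior Inverse-Gamma(37/10, 33/4)
obs 4: x=1/2 → posterior Inverse-Gamma(21/5, 67/8)
obs 5: x=2 → posterior Inverse-Gamma(47/10, 71/8)
obs 6: x=1 → posterior Inverse-Gamma(26/5, 71/8)
obs 7: x=-1 → posterior Inverse-Gamma(57/10, 87/8)
obs 8: x=6 → posterior Inverse-Gamma(31/5, 187/8)
obs 9: x=1 → posterior Inverse-Gamma(67/10, 187/8)

85/28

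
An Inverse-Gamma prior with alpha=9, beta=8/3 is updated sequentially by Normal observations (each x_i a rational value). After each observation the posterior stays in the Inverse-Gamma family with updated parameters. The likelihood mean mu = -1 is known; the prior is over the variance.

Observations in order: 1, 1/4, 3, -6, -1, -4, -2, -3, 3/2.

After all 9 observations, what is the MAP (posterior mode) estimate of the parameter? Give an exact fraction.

obs 1: x=1 → posterior Inverse-Gamma(19/2, 14/3)
obs 2: x=1/4 → posterior Inverse-Gamma(10, 523/96)
obs 3: x=3 → posterior Inverse-Gamma(21/2, 1291/96)
obs 4: x=-6 → posterior Inverse-Gamma(11, 2491/96)
obs 5: x=-1 → posterior Inverse-Gamma(23/2, 2491/96)
obs 6: x=-4 → posterior Inverse-Gamma(12, 2923/96)
obs 7: x=-2 → posterior Inverse-Gamma(25/2, 2971/96)
obs 8: x=-3 → posterior Inverse-Gamma(13, 3163/96)
obs 9: x=3/2 → posterior Inverse-Gamma(27/2, 3463/96)

3463/1392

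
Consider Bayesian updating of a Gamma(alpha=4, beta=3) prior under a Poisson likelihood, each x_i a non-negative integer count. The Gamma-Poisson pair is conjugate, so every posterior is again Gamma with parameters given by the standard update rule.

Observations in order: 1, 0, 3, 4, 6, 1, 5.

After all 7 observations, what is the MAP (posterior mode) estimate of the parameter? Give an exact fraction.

obs 1: x=1 → posterior Gamma(5, 4)
obs 2: x=0 → posterior Gamma(5, 5)
obs 3: x=3 → posterior Gamma(8, 6)
obs 4: x=4 → posterior Gamma(12, 7)
obs 5: x=6 → posterior Gamma(18, 8)
obs 6: x=1 → posterior Gamma(19, 9)
obs 7: x=5 → posterior Gamma(24, 10)

23/10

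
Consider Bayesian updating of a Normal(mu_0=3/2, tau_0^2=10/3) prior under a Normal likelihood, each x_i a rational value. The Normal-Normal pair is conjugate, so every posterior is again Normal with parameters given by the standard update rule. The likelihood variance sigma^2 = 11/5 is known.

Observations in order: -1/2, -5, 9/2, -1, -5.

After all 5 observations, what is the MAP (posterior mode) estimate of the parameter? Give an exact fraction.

obs 1: x=-1/2 → posterior Normal(49/166, 110/83)
obs 2: x=-5 → posterior Normal(-451/266, 110/133)
obs 3: x=9/2 → posterior Normal(-1/366, 110/183)
obs 4: x=-1 → posterior Normal(-101/466, 110/233)
obs 5: x=-5 → posterior Normal(-601/566, 110/283)

-601/566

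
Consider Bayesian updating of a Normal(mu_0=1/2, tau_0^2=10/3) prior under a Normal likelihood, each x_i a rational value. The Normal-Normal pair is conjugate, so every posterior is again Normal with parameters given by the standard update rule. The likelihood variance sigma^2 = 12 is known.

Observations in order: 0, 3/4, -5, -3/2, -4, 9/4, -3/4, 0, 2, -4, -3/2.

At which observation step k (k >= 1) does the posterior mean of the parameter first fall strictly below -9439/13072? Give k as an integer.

k = 5

obs 1: x=0 → posterior Normal(9/23, 60/23)
obs 2: x=3/4 → posterior Normal(51/112, 15/7)
obs 3: x=-5 → posterior Normal(-49/132, 20/11)
obs 4: x=-3/2 → posterior Normal(-79/152, 30/19)
obs 5: x=-4 → posterior Normal(-159/172, 60/43)
obs 6: x=9/4 → posterior Normal(-19/32, 5/4)
obs 7: x=-3/4 → posterior Normal(-129/212, 60/53)
obs 8: x=0 → posterior Normal(-129/232, 30/29)
obs 9: x=2 → posterior Normal(-89/252, 20/21)
obs 10: x=-4 → posterior Normal(-169/272, 15/17)
obs 11: x=-3/2 → posterior Normal(-199/292, 60/73)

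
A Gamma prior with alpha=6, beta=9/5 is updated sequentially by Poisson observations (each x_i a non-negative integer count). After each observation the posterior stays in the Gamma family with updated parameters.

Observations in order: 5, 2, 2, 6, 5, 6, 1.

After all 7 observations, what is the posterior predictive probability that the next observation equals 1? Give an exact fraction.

282762796572996051840307853821594105874180587386159759360/2928644930813641516032715844013695341634232321209103400801

obs 1: x=5 → posterior Gamma(11, 14/5)
obs 2: x=2 → posterior Gamma(13, 19/5)
obs 3: x=2 → posterior Gamma(15, 24/5)
obs 4: x=6 → posterior Gamma(21, 29/5)
obs 5: x=5 → posterior Gamma(26, 34/5)
obs 6: x=6 → posterior Gamma(32, 39/5)
obs 7: x=1 → posterior Gamma(33, 44/5)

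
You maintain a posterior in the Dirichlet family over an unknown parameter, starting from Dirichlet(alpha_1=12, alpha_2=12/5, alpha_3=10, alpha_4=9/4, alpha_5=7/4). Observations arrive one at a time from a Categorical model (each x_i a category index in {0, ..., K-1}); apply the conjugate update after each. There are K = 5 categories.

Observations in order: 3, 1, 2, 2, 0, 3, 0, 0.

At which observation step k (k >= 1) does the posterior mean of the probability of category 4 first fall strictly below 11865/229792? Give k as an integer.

k = 6

obs 1: x=3 → posterior Dirichlet(12, 12/5, 10, 13/4, 7/4)
obs 2: x=1 → posterior Dirichlet(12, 17/5, 10, 13/4, 7/4)
obs 3: x=2 → posterior Dirichlet(12, 17/5, 11, 13/4, 7/4)
obs 4: x=2 → posterior Dirichlet(12, 17/5, 12, 13/4, 7/4)
obs 5: x=0 → posterior Dirichlet(13, 17/5, 12, 13/4, 7/4)
obs 6: x=3 → posterior Dirichlet(13, 17/5, 12, 17/4, 7/4)
obs 7: x=0 → posterior Dirichlet(14, 17/5, 12, 17/4, 7/4)
obs 8: x=0 → posterior Dirichlet(15, 17/5, 12, 17/4, 7/4)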